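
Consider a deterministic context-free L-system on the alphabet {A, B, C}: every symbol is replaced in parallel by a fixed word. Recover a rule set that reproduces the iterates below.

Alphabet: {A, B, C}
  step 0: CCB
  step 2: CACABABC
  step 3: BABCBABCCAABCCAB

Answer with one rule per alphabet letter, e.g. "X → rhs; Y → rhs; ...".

  step 2 ⇒ step 3: CACABABC ⇒ B·ABC·B·ABC·CA·ABC·CA·B
    A ↦ ABC
    B ↦ CA
    C ↦ B

A->ABC, B->CA, C->B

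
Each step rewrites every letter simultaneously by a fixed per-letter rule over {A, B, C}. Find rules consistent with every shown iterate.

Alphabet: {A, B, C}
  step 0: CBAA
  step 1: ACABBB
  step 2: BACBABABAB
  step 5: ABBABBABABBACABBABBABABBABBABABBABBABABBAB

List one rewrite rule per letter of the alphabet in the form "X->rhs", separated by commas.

A->B, B->AB, C->AC

  step 1 ⇒ step 2: ACABBB ⇒ B·AC·B·AB·AB·AB
    A ↦ B
    B ↦ AB
    C ↦ AC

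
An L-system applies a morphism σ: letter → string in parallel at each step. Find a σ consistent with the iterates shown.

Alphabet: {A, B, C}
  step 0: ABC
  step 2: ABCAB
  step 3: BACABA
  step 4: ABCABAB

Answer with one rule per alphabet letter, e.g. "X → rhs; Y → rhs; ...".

  step 3 ⇒ step 4: BACABA ⇒ A·B·CA·B·A·B
    A ↦ B
    B ↦ A
    C ↦ CA

A->B, B->A, C->CA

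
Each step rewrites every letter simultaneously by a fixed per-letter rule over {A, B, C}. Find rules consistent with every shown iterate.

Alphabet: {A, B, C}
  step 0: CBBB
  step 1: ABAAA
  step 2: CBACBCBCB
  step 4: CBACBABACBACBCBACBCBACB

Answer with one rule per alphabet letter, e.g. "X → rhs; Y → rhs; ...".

A->CB, B->A, C->AB

  step 1 ⇒ step 2: ABAAA ⇒ CB·A·CB·CB·CB
    A ↦ CB
    B ↦ A
  step 0 ⇒ step 1: CBBB ⇒ AB·A·A·A
    C ↦ AB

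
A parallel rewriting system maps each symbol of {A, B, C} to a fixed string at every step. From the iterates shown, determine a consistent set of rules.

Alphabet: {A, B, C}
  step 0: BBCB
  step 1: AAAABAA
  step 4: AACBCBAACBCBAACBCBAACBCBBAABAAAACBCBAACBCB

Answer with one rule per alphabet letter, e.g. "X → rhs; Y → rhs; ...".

A->CB, B->AA, C->B

  step 0 ⇒ step 1: BBCB ⇒ AA·AA·B·AA
    B ↦ AA
    C ↦ B
    A ↦ CB  (constrained at step 1)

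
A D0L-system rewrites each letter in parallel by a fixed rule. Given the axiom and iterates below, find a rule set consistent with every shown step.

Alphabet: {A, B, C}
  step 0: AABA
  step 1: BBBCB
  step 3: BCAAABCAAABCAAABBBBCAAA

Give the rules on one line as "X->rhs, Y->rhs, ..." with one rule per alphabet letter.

A->B, B->BC, C->AAA

  step 0 ⇒ step 1: AABA ⇒ B·B·BC·B
    A ↦ B
    B ↦ BC
    C ↦ AAA  (constrained at step 1)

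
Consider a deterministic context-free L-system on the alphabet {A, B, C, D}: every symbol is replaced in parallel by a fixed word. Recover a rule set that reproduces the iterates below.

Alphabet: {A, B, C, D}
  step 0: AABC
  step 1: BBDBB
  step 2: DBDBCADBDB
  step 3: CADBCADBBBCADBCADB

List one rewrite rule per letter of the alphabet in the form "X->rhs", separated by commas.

A->B, B->DB, C->B, D->CA

  step 2 ⇒ step 3: DBDBCADBDB ⇒ CA·DB·CA·DB·B·B·CA·DB·CA·DB
    A ↦ B
    B ↦ DB
    C ↦ B
    D ↦ CA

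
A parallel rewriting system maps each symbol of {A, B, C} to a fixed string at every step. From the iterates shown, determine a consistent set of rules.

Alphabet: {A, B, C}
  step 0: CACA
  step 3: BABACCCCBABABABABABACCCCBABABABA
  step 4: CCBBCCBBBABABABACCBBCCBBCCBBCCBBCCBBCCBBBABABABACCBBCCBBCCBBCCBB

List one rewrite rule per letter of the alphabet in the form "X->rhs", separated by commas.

  step 3 ⇒ step 4: BABACCCCBABABABABABACCCCBABABABA ⇒ CC·BB·CC·BB·BA·BA·BA·BA·CC·BB·CC·BB·CC·BB·CC·BB·CC·BB·CC·BB·BA·BA·BA·BA·CC·BB·CC·BB·CC·BB·CC·BB
    A ↦ BB
    B ↦ CC
    C ↦ BA

A->BB, B->CC, C->BA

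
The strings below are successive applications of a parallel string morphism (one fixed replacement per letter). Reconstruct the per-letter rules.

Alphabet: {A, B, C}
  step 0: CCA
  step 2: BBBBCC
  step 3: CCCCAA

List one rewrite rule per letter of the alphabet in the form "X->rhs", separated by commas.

  step 2 ⇒ step 3: BBBBCC ⇒ C·C·C·C·A·A
    B ↦ C
    C ↦ A
    A ↦ BB  (constrained at step 0)

A->BB, B->C, C->A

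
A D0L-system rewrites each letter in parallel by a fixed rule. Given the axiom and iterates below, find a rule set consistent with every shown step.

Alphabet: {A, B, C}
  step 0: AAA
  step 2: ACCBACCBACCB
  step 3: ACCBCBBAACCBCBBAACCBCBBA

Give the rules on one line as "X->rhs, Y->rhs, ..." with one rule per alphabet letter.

A->AC, B->BA, C->CB

  step 2 ⇒ step 3: ACCBACCBACCB ⇒ AC·CB·CB·BA·AC·CB·CB·BA·AC·CB·CB·BA
    A ↦ AC
    B ↦ BA
    C ↦ CB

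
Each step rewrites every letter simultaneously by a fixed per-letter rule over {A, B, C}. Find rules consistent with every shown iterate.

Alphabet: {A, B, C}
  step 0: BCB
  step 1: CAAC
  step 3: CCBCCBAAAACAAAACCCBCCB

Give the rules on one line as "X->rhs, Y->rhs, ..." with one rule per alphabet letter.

  step 0 ⇒ step 1: BCB ⇒ C·AA·C
    B ↦ C
    C ↦ AA
    A ↦ CCB  (constrained at step 1)

A->CCB, B->C, C->AA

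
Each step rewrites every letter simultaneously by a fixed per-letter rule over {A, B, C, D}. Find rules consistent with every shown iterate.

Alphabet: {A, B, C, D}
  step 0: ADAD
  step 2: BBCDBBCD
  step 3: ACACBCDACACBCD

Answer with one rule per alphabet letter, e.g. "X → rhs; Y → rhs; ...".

A->C, B->AC, C->B, D->CD

  step 2 ⇒ step 3: BBCDBBCD ⇒ AC·AC·B·CD·AC·AC·B·CD
    B ↦ AC
    C ↦ B
    D ↦ CD
    A ↦ C  (constrained at step 0)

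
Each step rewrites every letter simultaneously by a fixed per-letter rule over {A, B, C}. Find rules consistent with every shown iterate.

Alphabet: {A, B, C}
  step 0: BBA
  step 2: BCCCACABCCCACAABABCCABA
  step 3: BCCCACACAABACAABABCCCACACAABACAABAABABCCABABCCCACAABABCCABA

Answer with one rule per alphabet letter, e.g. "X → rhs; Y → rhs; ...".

  step 2 ⇒ step 3: BCCCACABCCCACAABABCCABA ⇒ BCC·CA·CA·CA·ABA·CA·ABA·BCC·CA·CA·CA·ABA·CA·ABA·ABA·BCC·ABA·BCC·CA·CA·ABA·BCC·ABA
    A ↦ ABA
    B ↦ BCC
    C ↦ CA

A->ABA, B->BCC, C->CA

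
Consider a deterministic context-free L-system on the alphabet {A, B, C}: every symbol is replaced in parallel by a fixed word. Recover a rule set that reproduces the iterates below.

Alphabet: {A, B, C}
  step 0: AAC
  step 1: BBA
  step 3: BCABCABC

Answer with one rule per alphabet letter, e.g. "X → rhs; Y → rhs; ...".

A->B, B->BC, C->A

  step 0 ⇒ step 1: AAC ⇒ B·B·A
    A ↦ B
    C ↦ A
    B ↦ BC  (constrained at step 1)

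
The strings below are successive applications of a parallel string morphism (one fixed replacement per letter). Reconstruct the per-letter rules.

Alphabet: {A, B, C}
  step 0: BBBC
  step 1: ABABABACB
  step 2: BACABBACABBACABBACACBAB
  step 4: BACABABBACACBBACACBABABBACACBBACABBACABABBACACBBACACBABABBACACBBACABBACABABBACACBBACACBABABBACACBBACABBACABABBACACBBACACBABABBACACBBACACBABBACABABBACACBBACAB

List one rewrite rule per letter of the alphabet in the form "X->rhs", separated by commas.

A->BAC, B->AB, C->ACB

  step 1 ⇒ step 2: ABABABACB ⇒ BAC·AB·BAC·AB·BAC·AB·BAC·ACB·AB
    A ↦ BAC
    B ↦ AB
    C ↦ ACB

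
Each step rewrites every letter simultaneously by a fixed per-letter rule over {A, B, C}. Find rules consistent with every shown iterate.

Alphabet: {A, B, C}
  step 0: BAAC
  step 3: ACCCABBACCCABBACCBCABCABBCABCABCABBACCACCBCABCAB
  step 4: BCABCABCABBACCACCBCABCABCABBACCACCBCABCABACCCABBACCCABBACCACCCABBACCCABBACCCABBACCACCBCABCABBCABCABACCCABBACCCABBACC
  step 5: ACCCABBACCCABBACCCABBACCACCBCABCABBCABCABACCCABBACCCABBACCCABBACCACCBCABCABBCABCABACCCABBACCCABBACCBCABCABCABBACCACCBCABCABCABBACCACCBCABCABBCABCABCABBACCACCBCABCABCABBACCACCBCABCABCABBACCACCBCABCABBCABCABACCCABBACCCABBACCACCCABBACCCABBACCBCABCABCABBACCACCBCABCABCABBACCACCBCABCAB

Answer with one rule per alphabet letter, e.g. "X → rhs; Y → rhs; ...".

  step 4 ⇒ step 5: BCABCABCABBACCACCBCABCABCABBACCACCBCABCABACCCABBACCCABBACCACCCABBACCCABBACCCABBACCACCBCABCABBCABCABACCCABBACCCABBACC ⇒ ACC·CAB·B·ACC·CAB·B·ACC·CAB·B·ACC·ACC·B·CAB·CAB·B·CAB·CAB·ACC·CAB·B·ACC·CAB·B·ACC·CAB·B·ACC·ACC·B·CAB·CAB·B·CAB·CAB·ACC·CAB·B·ACC·CAB·B·ACC·B·CAB·CAB·CAB·B·ACC·ACC·B·CAB·CAB·CAB·B·ACC·ACC·B·CAB·CAB·B·CAB·CAB·CAB·B·ACC·ACC·B·CAB·CAB·CAB·B·ACC·ACC·B·CAB·CAB·CAB·B·ACC·ACC·B·CAB·CAB·B·CAB·CAB·ACC·CAB·B·ACC·CAB·B·ACC·ACC·CAB·B·ACC·CAB·B·ACC·B·CAB·CAB·CAB·B·ACC·ACC·B·CAB·CAB·CAB·B·ACC·ACC·B·CAB·CAB
    A ↦ B
    B ↦ ACC
    C ↦ CAB

A->B, B->ACC, C->CAB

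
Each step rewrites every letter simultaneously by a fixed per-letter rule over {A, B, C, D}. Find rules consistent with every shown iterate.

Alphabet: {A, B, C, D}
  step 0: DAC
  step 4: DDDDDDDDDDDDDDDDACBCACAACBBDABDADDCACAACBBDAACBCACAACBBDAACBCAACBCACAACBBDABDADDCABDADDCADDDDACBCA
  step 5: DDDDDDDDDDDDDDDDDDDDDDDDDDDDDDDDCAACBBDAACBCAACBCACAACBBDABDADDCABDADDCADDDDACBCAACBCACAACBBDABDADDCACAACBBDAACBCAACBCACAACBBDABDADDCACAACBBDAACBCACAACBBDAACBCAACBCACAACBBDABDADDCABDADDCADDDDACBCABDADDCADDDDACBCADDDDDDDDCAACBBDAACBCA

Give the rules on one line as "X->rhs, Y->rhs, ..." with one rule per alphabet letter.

  step 4 ⇒ step 5: DDDDDDDDDDDDDDDDACBCACAACBBDABDADDCACAACBBDAACBCACAACBBDAACBCAACBCACAACBBDABDADDCABDADDCADDDDACBCA ⇒ DD·DD·DD·DD·DD·DD·DD·DD·DD·DD·DD·DD·DD·DD·DD·DD·CA·ACB·BDA·ACB·CA·ACB·CA·CA·ACB·BDA·BDA·DD·CA·BDA·DD·CA·DD·DD·ACB·CA·ACB·CA·CA·ACB·BDA·BDA·DD·CA·CA·ACB·BDA·ACB·CA·ACB·CA·CA·ACB·BDA·BDA·DD·CA·CA·ACB·BDA·ACB·CA·CA·ACB·BDA·ACB·CA·ACB·CA·CA·ACB·BDA·BDA·DD·CA·BDA·DD·CA·DD·DD·ACB·CA·BDA·DD·CA·DD·DD·ACB·CA·DD·DD·DD·DD·CA·ACB·BDA·ACB·CA
    A ↦ CA
    B ↦ BDA
    C ↦ ACB
    D ↦ DD

A->CA, B->BDA, C->ACB, D->DD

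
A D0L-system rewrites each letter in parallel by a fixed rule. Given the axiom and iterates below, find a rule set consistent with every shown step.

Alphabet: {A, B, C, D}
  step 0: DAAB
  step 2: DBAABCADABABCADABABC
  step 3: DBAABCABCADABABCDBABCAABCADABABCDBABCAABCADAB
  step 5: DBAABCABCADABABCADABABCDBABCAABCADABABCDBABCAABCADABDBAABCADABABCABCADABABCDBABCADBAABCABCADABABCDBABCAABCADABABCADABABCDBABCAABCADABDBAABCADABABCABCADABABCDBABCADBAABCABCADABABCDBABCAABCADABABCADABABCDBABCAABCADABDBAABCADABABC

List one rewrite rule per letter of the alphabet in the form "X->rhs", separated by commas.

  step 2 ⇒ step 3: DBAABCADABABCADABABC ⇒ DB·A·ABC·ABC·A·DAB·ABC·DB·ABC·A·ABC·A·DAB·ABC·DB·ABC·A·ABC·A·DAB
    A ↦ ABC
    B ↦ A
    C ↦ DAB
    D ↦ DB

A->ABC, B->A, C->DAB, D->DB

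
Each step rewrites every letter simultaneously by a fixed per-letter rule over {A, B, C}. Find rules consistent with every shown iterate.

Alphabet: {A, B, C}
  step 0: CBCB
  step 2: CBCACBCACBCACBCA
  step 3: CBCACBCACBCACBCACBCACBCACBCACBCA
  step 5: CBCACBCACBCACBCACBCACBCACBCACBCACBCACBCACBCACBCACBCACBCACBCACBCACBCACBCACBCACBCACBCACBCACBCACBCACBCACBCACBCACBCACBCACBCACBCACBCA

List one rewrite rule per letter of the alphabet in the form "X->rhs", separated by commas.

  step 2 ⇒ step 3: CBCACBCACBCACBCA ⇒ CB·CA·CB·CA·CB·CA·CB·CA·CB·CA·CB·CA·CB·CA·CB·CA
    A ↦ CA
    B ↦ CA
    C ↦ CB

A->CA, B->CA, C->CB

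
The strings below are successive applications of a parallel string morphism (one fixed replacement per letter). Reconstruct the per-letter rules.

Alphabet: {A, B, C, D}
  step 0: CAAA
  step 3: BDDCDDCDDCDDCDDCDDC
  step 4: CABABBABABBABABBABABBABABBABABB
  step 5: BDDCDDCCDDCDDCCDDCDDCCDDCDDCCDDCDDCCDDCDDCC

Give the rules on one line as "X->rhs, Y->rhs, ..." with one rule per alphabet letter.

  step 4 ⇒ step 5: CABABBABABBABABBABABBABABBABABB ⇒ B·DD·C·DD·C·C·DD·C·DD·C·C·DD·C·DD·C·C·DD·C·DD·C·C·DD·C·DD·C·C·DD·C·DD·C·C
    A ↦ DD
    B ↦ C
    C ↦ B
  step 3 ⇒ step 4: BDDCDDCDDCDDCDDCDDC ⇒ C·AB·AB·B·AB·AB·B·AB·AB·B·AB·AB·B·AB·AB·B·AB·AB·B
    D ↦ AB

A->DD, B->C, C->B, D->AB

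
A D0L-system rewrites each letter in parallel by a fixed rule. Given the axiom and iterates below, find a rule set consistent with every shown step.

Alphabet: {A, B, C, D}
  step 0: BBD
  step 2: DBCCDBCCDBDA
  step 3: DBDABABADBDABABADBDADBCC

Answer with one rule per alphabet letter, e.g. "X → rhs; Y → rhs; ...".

A->CC, B->DA, C->BA, D->DB

  step 2 ⇒ step 3: DBCCDBCCDBDA ⇒ DB·DA·BA·BA·DB·DA·BA·BA·DB·DA·DB·CC
    A ↦ CC
    B ↦ DA
    C ↦ BA
    D ↦ DB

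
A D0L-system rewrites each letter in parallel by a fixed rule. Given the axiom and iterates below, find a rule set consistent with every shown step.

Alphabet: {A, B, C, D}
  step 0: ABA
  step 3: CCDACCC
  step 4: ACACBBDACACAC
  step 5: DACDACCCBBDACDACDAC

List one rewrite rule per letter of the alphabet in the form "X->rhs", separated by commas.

  step 4 ⇒ step 5: ACACBBDACACAC ⇒ D·AC·D·AC·C·C·BB·D·AC·D·AC·D·AC
    A ↦ D
    B ↦ C
    C ↦ AC
    D ↦ BB

A->D, B->C, C->AC, D->BB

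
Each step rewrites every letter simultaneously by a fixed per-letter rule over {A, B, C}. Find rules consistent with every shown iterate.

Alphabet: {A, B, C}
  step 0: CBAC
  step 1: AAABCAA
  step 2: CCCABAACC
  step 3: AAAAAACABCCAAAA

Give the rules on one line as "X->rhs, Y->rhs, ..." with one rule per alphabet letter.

A->C, B->AB, C->AA

  step 2 ⇒ step 3: CCCABAACC ⇒ AA·AA·AA·C·AB·C·C·AA·AA
    A ↦ C
    B ↦ AB
    C ↦ AA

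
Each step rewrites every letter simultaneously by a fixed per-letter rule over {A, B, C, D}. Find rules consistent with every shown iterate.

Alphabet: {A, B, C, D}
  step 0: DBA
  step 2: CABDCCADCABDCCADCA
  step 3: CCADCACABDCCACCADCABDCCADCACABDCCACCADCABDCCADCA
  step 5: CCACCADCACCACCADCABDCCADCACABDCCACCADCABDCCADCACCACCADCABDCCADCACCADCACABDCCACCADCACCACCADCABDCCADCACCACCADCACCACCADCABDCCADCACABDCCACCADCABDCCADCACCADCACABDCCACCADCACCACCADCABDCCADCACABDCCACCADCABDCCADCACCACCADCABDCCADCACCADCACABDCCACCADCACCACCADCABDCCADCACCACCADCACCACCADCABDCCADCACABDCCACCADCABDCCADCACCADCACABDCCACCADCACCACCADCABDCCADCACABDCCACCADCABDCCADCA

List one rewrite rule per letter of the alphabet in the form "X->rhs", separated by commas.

  step 2 ⇒ step 3: CABDCCADCABDCCADCA ⇒ CCA·DCA·CA·BD·CCA·CCA·DCA·BD·CCA·DCA·CA·BD·CCA·CCA·DCA·BD·CCA·DCA
    A ↦ DCA
    B ↦ CA
    C ↦ CCA
    D ↦ BD

A->DCA, B->CA, C->CCA, D->BD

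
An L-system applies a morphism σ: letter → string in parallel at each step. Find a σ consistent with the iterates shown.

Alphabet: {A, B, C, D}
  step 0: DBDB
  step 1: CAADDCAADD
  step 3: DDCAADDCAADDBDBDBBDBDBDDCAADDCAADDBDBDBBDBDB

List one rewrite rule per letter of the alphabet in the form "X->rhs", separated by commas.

  step 0 ⇒ step 1: DBDB ⇒ CAA·DD·CAA·DD
    B ↦ DD
    D ↦ CAA
    A ↦ DB  (constrained at step 1)
    C ↦ B  (constrained at step 1)

A->DB, B->DD, C->B, D->CAA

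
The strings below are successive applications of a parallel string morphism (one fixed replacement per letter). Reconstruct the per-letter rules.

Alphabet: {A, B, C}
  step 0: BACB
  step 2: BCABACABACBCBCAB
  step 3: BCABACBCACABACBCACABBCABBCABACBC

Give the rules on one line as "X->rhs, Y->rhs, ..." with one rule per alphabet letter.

  step 2 ⇒ step 3: BCABACABACBCBCAB ⇒ BC·AB·AC·BC·AC·AB·AC·BC·AC·AB·BC·AB·BC·AB·AC·BC
    A ↦ AC
    B ↦ BC
    C ↦ AB

A->AC, B->BC, C->AB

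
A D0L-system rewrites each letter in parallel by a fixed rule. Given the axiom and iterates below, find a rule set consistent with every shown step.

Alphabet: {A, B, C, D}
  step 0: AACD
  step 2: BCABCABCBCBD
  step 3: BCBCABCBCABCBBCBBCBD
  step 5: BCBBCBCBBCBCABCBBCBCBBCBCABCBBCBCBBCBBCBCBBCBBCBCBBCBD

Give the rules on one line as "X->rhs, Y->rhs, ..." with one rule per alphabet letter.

A->CA, B->BC, C->B, D->BD

  step 2 ⇒ step 3: BCABCABCBCBD ⇒ BC·B·CA·BC·B·CA·BC·B·BC·B·BC·BD
    A ↦ CA
    B ↦ BC
    C ↦ B
    D ↦ BD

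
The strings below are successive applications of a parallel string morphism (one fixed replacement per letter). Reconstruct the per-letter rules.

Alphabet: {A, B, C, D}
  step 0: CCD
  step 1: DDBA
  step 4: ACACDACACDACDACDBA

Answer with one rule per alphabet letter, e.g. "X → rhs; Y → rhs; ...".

A->AC, B->A, C->D, D->BA

  step 0 ⇒ step 1: CCD ⇒ D·D·BA
    C ↦ D
    D ↦ BA
    A ↦ AC  (constrained at step 1)
    B ↦ A  (constrained at step 1)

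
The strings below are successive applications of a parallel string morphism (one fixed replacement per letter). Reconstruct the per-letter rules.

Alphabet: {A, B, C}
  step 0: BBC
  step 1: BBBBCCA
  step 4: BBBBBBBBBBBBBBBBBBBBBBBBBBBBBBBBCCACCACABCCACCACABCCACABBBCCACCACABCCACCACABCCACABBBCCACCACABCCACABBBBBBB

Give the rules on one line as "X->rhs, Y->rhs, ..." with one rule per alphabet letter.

  step 0 ⇒ step 1: BBC ⇒ BB·BB·CCA
    B ↦ BB
    C ↦ CCA
    A ↦ CAB  (constrained at step 1)

A->CAB, B->BB, C->CCA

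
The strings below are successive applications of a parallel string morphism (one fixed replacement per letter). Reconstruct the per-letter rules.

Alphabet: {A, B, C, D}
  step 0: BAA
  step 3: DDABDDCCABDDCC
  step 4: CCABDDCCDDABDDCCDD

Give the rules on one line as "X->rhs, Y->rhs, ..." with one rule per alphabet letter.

  step 3 ⇒ step 4: DDABDDCCABDDCC ⇒ C·C·AB·DD·C·C·D·D·AB·DD·C·C·D·D
    A ↦ AB
    B ↦ DD
    C ↦ D
    D ↦ C

A->AB, B->DD, C->D, D->C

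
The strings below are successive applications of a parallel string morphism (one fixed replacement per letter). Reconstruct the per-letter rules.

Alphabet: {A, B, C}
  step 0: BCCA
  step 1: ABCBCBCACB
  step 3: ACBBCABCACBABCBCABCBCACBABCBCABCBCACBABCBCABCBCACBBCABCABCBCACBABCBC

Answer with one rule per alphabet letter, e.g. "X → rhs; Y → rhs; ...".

A->ACB, B->ABC, C->BC

  step 0 ⇒ step 1: BCCA ⇒ ABC·BC·BC·ACB
    A ↦ ACB
    B ↦ ABC
    C ↦ BC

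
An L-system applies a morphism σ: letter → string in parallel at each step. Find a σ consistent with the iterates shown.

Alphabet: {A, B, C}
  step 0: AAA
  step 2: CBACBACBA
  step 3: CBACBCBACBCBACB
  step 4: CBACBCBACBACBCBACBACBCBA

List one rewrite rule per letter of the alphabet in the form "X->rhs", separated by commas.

  step 3 ⇒ step 4: CBACBCBACBCBACB ⇒ CB·A·CB·CB·A·CB·A·CB·CB·A·CB·A·CB·CB·A
    A ↦ CB
    B ↦ A
    C ↦ CB

A->CB, B->A, C->CB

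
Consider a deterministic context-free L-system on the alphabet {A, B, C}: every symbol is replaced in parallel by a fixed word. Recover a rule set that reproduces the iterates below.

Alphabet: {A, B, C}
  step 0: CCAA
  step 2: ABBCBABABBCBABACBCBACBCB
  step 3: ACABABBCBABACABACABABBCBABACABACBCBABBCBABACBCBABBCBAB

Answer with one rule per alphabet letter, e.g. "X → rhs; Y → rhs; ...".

A->AC, B->AB, C->BCB

  step 2 ⇒ step 3: ABBCBABABBCBABACBCBACBCB ⇒ AC·AB·AB·BCB·AB·AC·AB·AC·AB·AB·BCB·AB·AC·AB·AC·BCB·AB·BCB·AB·AC·BCB·AB·BCB·AB
    A ↦ AC
    B ↦ AB
    C ↦ BCB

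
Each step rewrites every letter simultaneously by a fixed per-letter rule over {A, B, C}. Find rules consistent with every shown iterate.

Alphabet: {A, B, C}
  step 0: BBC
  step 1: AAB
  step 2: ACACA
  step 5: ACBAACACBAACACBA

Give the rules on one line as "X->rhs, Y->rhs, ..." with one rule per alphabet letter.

  step 1 ⇒ step 2: AAB ⇒ AC·AC·A
    A ↦ AC
    B ↦ A
  step 0 ⇒ step 1: BBC ⇒ A·A·B
    C ↦ B

A->AC, B->A, C->B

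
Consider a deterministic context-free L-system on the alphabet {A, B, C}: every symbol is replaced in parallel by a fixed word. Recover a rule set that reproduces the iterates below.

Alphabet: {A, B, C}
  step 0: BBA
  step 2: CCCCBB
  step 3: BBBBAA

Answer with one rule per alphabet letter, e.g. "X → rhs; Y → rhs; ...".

  step 2 ⇒ step 3: CCCCBB ⇒ B·B·B·B·A·A
    B ↦ A
    C ↦ B
    A ↦ CC  (constrained at step 0)

A->CC, B->A, C->B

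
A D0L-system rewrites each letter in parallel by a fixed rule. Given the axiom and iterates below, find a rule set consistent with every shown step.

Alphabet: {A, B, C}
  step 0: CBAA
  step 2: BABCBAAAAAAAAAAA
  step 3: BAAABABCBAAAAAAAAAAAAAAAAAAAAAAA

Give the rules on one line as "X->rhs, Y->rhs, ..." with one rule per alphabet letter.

  step 2 ⇒ step 3: BABCBAAAAAAAAAAA ⇒ BA·AA·BA·BC·BA·AA·AA·AA·AA·AA·AA·AA·AA·AA·AA·AA
    A ↦ AA
    B ↦ BA
    C ↦ BC

A->AA, B->BA, C->BC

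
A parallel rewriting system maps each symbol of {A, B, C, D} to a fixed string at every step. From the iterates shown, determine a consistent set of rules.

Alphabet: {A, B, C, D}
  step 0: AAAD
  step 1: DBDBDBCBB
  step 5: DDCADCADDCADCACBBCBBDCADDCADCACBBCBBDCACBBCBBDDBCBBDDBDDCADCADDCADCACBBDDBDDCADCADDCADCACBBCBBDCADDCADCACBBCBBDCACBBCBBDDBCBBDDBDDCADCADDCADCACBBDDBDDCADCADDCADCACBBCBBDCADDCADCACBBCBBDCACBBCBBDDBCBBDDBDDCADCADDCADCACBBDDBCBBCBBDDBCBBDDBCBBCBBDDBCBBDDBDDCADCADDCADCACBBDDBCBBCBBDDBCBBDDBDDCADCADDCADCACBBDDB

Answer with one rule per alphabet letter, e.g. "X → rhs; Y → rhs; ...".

  step 0 ⇒ step 1: AAAD ⇒ DB·DB·DB·CBB
    A ↦ DB
    D ↦ CBB
    B ↦ DCA  (constrained at step 1)
    C ↦ D  (constrained at step 1)

A->DB, B->DCA, C->D, D->CBB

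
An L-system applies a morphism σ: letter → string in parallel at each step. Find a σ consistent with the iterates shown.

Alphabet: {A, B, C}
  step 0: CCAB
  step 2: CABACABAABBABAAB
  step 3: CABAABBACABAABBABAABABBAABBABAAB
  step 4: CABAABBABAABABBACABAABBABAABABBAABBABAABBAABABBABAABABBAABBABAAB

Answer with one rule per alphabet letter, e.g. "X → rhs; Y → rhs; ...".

A->BA, B->AB, C->CA

  step 3 ⇒ step 4: CABAABBACABAABBABAABABBAABBABAAB ⇒ CA·BA·AB·BA·BA·AB·AB·BA·CA·BA·AB·BA·BA·AB·AB·BA·AB·BA·BA·AB·BA·AB·AB·BA·BA·AB·AB·BA·AB·BA·BA·AB
    A ↦ BA
    B ↦ AB
    C ↦ CA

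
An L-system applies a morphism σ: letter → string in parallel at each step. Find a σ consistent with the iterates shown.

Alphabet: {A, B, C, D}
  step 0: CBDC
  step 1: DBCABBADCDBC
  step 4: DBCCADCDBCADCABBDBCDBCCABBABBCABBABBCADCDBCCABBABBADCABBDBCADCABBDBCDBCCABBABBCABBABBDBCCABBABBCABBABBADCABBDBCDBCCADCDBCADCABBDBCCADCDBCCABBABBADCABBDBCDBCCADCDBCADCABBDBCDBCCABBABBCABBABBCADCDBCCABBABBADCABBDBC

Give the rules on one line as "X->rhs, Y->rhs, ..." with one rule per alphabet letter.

  step 0 ⇒ step 1: CBDC ⇒ DBC·ABB·ADC·DBC
    B ↦ ABB
    C ↦ DBC
    D ↦ ADC
    A ↦ C  (constrained at step 1)

A->C, B->ABB, C->DBC, D->ADC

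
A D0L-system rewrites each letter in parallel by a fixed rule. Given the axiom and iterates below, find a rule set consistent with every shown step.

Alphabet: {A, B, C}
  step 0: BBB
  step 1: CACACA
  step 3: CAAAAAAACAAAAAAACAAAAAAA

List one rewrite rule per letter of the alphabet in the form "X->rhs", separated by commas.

  step 0 ⇒ step 1: BBB ⇒ CA·CA·CA
    B ↦ CA
    A ↦ AA  (constrained at step 1)
    C ↦ BA  (constrained at step 1)

A->AA, B->CA, C->BA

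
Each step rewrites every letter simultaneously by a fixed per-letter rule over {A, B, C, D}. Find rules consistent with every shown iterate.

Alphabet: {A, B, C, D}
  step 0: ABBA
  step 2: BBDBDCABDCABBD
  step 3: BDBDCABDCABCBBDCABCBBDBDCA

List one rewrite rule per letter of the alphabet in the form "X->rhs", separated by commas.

A->CB, B->BD, C->B, D->CA

  step 2 ⇒ step 3: BBDBDCABDCABBD ⇒ BD·BD·CA·BD·CA·B·CB·BD·CA·B·CB·BD·BD·CA
    A ↦ CB
    B ↦ BD
    C ↦ B
    D ↦ CA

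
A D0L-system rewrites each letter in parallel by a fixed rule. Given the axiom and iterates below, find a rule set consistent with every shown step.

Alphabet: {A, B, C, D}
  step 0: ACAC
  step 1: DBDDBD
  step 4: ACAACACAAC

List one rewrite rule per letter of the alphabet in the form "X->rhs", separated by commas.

A->DB, B->C, C->D, D->A

  step 0 ⇒ step 1: ACAC ⇒ DB·D·DB·D
    A ↦ DB
    C ↦ D
    B ↦ C  (constrained at step 1)
    D ↦ A  (constrained at step 1)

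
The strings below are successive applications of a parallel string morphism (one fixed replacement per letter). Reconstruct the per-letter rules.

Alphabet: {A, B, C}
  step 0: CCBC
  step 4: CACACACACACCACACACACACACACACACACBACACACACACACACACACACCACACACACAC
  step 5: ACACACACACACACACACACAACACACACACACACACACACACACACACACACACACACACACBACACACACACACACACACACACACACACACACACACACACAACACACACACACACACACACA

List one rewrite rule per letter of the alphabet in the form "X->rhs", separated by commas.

A->CAC, B->CBA, C->A

  step 4 ⇒ step 5: CACACACACACCACACACACACACACACACACBACACACACACACACACACACCACACACACAC ⇒ A·CAC·A·CAC·A·CAC·A·CAC·A·CAC·A·A·CAC·A·CAC·A·CAC·A·CAC·A·CAC·A·CAC·A·CAC·A·CAC·A·CAC·A·CAC·A·CBA·CAC·A·CAC·A·CAC·A·CAC·A·CAC·A·CAC·A·CAC·A·CAC·A·CAC·A·CAC·A·A·CAC·A·CAC·A·CAC·A·CAC·A·CAC·A
    A ↦ CAC
    B ↦ CBA
    C ↦ A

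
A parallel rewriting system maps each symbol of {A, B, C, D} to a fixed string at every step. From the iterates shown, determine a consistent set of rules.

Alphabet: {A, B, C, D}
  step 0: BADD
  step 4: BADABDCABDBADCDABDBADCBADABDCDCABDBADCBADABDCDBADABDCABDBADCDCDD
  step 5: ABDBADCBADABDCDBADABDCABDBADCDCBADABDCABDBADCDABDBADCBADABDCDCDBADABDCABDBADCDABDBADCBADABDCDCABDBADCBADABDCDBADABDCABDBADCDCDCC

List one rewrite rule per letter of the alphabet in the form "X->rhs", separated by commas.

  step 4 ⇒ step 5: BADABDCABDBADCDABDBADCBADABDCDCABDBADCBADABDCDBADABDCABDBADCDCDD ⇒ ABD·BAD·C·BAD·ABD·C·D·BAD·ABD·C·ABD·BAD·C·D·C·BAD·ABD·C·ABD·BAD·C·D·ABD·BAD·C·BAD·ABD·C·D·C·D·BAD·ABD·C·ABD·BAD·C·D·ABD·BAD·C·BAD·ABD·C·D·C·ABD·BAD·C·BAD·ABD·C·D·BAD·ABD·C·ABD·BAD·C·D·C·D·C·C
    A ↦ BAD
    B ↦ ABD
    C ↦ D
    D ↦ C

A->BAD, B->ABD, C->D, D->C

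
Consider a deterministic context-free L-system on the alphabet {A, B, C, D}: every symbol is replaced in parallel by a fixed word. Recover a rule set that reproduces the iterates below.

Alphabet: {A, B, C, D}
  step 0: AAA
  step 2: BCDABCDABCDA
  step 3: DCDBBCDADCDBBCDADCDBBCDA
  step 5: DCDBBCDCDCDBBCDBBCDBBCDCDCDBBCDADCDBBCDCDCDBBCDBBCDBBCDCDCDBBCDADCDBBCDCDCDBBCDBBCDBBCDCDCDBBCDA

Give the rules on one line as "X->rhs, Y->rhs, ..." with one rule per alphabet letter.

  step 2 ⇒ step 3: BCDABCDABCDA ⇒ DC·DB·BC·DA·DC·DB·BC·DA·DC·DB·BC·DA
    A ↦ DA
    B ↦ DC
    C ↦ DB
    D ↦ BC

A->DA, B->DC, C->DB, D->BC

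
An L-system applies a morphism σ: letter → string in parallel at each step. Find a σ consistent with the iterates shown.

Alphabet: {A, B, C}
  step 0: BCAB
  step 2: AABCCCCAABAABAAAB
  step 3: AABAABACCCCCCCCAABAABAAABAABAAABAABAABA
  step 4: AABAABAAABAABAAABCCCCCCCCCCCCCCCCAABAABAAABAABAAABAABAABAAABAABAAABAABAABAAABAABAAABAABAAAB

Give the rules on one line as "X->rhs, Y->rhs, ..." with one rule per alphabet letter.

A->AAB, B->A, C->CC

  step 3 ⇒ step 4: AABAABACCCCCCCCAABAABAAABAABAAABAABAABA ⇒ AAB·AAB·A·AAB·AAB·A·AAB·CC·CC·CC·CC·CC·CC·CC·CC·AAB·AAB·A·AAB·AAB·A·AAB·AAB·AAB·A·AAB·AAB·A·AAB·AAB·AAB·A·AAB·AAB·A·AAB·AAB·A·AAB
    A ↦ AAB
    B ↦ A
    C ↦ CC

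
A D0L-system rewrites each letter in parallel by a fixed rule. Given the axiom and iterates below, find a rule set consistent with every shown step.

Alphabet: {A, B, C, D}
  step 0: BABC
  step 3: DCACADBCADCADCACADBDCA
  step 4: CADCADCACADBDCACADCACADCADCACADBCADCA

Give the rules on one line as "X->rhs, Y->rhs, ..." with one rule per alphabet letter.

  step 3 ⇒ step 4: DCACADBCADCADCACADBDCA ⇒ CA·D·CA·D·CA·CA·DB·D·CA·CA·D·CA·CA·D·CA·D·CA·CA·DB·CA·D·CA
    A ↦ CA
    B ↦ DB
    C ↦ D
    D ↦ CA

A->CA, B->DB, C->D, D->CA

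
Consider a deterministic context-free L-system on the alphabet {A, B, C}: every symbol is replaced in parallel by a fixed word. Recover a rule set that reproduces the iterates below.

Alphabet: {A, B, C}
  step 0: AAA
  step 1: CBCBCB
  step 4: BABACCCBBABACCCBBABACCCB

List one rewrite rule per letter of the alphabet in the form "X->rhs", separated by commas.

  step 0 ⇒ step 1: AAA ⇒ CB·CB·CB
    A ↦ CB
    B ↦ C  (constrained at step 1)
    C ↦ BA  (constrained at step 1)

A->CB, B->C, C->BA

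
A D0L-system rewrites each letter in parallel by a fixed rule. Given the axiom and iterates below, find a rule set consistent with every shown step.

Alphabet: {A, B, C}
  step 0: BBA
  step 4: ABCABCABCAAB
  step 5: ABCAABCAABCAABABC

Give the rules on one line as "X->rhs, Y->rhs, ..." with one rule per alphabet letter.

  step 4 ⇒ step 5: ABCABCABCAAB ⇒ AB·C·A·AB·C·A·AB·C·A·AB·AB·C
    A ↦ AB
    B ↦ C
    C ↦ A

A->AB, B->C, C->A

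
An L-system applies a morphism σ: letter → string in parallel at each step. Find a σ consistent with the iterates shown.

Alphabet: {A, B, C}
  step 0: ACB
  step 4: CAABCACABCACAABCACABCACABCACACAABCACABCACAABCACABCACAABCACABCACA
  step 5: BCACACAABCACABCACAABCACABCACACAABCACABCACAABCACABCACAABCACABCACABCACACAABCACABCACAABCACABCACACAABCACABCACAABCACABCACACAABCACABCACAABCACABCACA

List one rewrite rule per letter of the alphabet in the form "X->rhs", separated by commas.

A->CA, B->A, C->BCA

  step 4 ⇒ step 5: CAABCACABCACAABCACABCACABCACACAABCACABCACAABCACABCACAABCACABCACA ⇒ BCA·CA·CA·A·BCA·CA·BCA·CA·A·BCA·CA·BCA·CA·CA·A·BCA·CA·BCA·CA·A·BCA·CA·BCA·CA·A·BCA·CA·BCA·CA·BCA·CA·CA·A·BCA·CA·BCA·CA·A·BCA·CA·BCA·CA·CA·A·BCA·CA·BCA·CA·A·BCA·CA·BCA·CA·CA·A·BCA·CA·BCA·CA·A·BCA·CA·BCA·CA
    A ↦ CA
    B ↦ A
    C ↦ BCA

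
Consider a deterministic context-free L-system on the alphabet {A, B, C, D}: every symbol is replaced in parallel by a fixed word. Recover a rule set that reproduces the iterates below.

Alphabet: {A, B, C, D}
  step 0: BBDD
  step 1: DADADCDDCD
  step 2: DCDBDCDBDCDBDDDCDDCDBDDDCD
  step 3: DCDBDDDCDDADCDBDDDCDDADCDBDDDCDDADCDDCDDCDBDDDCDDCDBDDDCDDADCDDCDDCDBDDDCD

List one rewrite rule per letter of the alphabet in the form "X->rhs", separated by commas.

  step 2 ⇒ step 3: DCDBDCDBDCDBDDDCDDCDBDDDCD ⇒ DCD·BDD·DCD·DA·DCD·BDD·DCD·DA·DCD·BDD·DCD·DA·DCD·DCD·DCD·BDD·DCD·DCD·BDD·DCD·DA·DCD·DCD·DCD·BDD·DCD
    B ↦ DA
    C ↦ BDD
    D ↦ DCD
  step 1 ⇒ step 2: DADADCDDCD ⇒ DCD·B·DCD·B·DCD·BDD·DCD·DCD·BDD·DCD
    A ↦ B

A->B, B->DA, C->BDD, D->DCD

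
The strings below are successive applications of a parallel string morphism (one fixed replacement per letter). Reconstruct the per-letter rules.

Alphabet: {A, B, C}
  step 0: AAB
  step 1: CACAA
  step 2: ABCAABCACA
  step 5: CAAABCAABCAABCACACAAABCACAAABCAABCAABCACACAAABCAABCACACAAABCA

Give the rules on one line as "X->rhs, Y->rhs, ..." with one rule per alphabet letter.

A->CA, B->A, C->AB

  step 1 ⇒ step 2: CACAA ⇒ AB·CA·AB·CA·CA
    A ↦ CA
    C ↦ AB
  step 0 ⇒ step 1: AAB ⇒ CA·CA·A
    B ↦ A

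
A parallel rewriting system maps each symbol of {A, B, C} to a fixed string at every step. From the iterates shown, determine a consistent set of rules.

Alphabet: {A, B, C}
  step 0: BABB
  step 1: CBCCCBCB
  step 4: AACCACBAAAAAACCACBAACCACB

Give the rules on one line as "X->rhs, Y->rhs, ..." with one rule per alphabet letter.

A->CC, B->CB, C->A

  step 0 ⇒ step 1: BABB ⇒ CB·CC·CB·CB
    A ↦ CC
    B ↦ CB
    C ↦ A  (constrained at step 1)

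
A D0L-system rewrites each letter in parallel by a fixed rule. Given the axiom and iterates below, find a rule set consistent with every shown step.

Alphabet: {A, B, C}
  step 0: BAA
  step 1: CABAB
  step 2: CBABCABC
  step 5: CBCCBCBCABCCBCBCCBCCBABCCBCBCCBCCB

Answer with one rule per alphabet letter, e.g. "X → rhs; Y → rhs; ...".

A->AB, B->C, C->CB

  step 1 ⇒ step 2: CABAB ⇒ CB·AB·C·AB·C
    A ↦ AB
    B ↦ C
    C ↦ CB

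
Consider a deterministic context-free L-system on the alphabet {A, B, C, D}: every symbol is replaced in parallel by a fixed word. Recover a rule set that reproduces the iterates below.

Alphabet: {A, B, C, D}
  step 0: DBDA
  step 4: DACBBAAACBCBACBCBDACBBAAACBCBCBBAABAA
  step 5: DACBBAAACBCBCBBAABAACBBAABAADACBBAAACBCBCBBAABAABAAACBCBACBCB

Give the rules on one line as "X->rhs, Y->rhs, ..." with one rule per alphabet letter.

A->CB, B->A, C->BA, D->DA

  step 4 ⇒ step 5: DACBBAAACBCBACBCBDACBBAAACBCBCBBAABAA ⇒ DA·CB·BA·A·A·CB·CB·CB·BA·A·BA·A·CB·BA·A·BA·A·DA·CB·BA·A·A·CB·CB·CB·BA·A·BA·A·BA·A·A·CB·CB·A·CB·CB
    A ↦ CB
    B ↦ A
    C ↦ BA
    D ↦ DA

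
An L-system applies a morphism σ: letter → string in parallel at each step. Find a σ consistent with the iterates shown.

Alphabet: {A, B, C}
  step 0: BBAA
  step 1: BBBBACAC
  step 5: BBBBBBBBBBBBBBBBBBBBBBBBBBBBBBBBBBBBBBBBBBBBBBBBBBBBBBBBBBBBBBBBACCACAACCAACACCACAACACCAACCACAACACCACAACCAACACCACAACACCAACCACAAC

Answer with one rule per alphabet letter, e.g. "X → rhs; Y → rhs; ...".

A->AC, B->BB, C->CA

  step 0 ⇒ step 1: BBAA ⇒ BB·BB·AC·AC
    A ↦ AC
    B ↦ BB
    C ↦ CA  (constrained at step 1)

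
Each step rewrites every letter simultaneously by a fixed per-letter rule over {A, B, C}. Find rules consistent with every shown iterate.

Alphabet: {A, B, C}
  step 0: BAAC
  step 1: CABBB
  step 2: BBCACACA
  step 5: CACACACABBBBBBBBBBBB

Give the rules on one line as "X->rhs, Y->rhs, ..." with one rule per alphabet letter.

A->B, B->CA, C->B

  step 1 ⇒ step 2: CABBB ⇒ B·B·CA·CA·CA
    A ↦ B
    B ↦ CA
    C ↦ B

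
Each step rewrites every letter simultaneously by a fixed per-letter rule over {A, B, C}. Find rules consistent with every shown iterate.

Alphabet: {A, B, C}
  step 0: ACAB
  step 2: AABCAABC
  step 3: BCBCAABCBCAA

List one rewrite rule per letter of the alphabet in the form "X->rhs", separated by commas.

  step 2 ⇒ step 3: AABCAABC ⇒ BC·BC·A·A·BC·BC·A·A
    A ↦ BC
    B ↦ A
    C ↦ A

A->BC, B->A, C->A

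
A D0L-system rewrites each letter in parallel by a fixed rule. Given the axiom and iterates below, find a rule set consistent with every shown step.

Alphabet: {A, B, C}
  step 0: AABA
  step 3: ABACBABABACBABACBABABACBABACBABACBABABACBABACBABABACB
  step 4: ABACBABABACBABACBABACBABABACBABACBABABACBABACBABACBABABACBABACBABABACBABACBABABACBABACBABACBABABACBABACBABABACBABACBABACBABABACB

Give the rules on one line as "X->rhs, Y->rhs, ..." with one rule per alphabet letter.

A->AB, B->ACB, C->AB

  step 3 ⇒ step 4: ABACBABABACBABACBABABACBABACBABACBABABACBABACBABABACB ⇒ AB·ACB·AB·AB·ACB·AB·ACB·AB·ACB·AB·AB·ACB·AB·ACB·AB·AB·ACB·AB·ACB·AB·ACB·AB·AB·ACB·AB·ACB·AB·AB·ACB·AB·ACB·AB·AB·ACB·AB·ACB·AB·ACB·AB·AB·ACB·AB·ACB·AB·AB·ACB·AB·ACB·AB·ACB·AB·AB·ACB
    A ↦ AB
    B ↦ ACB
    C ↦ AB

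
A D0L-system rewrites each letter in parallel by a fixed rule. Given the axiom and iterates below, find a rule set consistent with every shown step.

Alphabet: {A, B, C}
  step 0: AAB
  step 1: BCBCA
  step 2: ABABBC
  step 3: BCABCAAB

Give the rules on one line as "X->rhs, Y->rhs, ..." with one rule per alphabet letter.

  step 2 ⇒ step 3: ABABBC ⇒ BC·A·BC·A·A·B
    A ↦ BC
    B ↦ A
    C ↦ B

A->BC, B->A, C->B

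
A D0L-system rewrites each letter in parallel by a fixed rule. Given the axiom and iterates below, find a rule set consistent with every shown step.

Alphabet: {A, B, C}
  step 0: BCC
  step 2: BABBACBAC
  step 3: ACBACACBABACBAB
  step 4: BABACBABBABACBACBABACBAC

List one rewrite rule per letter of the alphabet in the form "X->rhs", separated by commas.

A->B, B->AC, C->AB

  step 3 ⇒ step 4: ACBACACBABACBAB ⇒ B·AB·AC·B·AB·B·AB·AC·B·AC·B·AB·AC·B·AC
    A ↦ B
    B ↦ AC
    C ↦ AB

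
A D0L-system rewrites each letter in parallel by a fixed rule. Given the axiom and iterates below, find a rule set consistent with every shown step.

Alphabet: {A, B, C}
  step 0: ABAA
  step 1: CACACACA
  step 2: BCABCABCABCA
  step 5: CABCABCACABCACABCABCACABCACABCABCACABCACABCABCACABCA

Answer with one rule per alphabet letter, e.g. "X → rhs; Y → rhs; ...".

  step 1 ⇒ step 2: CACACACA ⇒ B·CA·B·CA·B·CA·B·CA
    A ↦ CA
    C ↦ B
  step 0 ⇒ step 1: ABAA ⇒ CA·CA·CA·CA
    B ↦ CA

A->CA, B->CA, C->B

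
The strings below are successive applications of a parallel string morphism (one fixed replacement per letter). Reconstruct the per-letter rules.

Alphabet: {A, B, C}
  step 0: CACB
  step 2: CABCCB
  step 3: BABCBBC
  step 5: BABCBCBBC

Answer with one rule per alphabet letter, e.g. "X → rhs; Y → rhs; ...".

  step 2 ⇒ step 3: CABCCB ⇒ B·AB·C·B·B·C
    A ↦ AB
    B ↦ C
    C ↦ B

A->AB, B->C, C->B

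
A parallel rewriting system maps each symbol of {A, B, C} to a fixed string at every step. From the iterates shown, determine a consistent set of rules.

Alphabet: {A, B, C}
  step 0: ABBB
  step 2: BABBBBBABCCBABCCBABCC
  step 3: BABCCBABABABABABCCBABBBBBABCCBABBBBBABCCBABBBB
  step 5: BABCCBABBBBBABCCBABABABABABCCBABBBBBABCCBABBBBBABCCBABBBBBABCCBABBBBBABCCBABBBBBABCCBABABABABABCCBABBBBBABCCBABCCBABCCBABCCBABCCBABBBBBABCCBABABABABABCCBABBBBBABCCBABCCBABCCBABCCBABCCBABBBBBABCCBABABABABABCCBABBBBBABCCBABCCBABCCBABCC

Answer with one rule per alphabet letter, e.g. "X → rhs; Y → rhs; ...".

A->BCC, B->BA, C->BB

  step 2 ⇒ step 3: BABBBBBABCCBABCCBABCC ⇒ BA·BCC·BA·BA·BA·BA·BA·BCC·BA·BB·BB·BA·BCC·BA·BB·BB·BA·BCC·BA·BB·BB
    A ↦ BCC
    B ↦ BA
    C ↦ BB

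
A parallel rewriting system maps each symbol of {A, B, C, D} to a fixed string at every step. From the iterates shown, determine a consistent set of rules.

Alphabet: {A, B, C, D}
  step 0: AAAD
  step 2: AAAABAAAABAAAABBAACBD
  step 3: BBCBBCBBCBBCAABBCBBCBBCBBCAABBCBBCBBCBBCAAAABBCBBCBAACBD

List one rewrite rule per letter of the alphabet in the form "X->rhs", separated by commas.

  step 2 ⇒ step 3: AAAABAAAABAAAABBAACBD ⇒ BBC·BBC·BBC·BBC·AA·BBC·BBC·BBC·BBC·AA·BBC·BBC·BBC·BBC·AA·AA·BBC·BBC·B·AA·CBD
    A ↦ BBC
    B ↦ AA
    C ↦ B
    D ↦ CBD

A->BBC, B->AA, C->B, D->CBD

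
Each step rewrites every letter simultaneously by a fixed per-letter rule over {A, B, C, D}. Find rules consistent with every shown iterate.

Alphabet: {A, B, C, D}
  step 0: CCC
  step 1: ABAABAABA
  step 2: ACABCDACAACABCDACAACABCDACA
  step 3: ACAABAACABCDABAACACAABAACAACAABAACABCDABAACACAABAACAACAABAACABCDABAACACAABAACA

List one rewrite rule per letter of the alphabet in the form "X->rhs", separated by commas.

A->ACA, B->BCD, C->ABA, D->AC

  step 2 ⇒ step 3: ACABCDACAACABCDACAACABCDACA ⇒ ACA·ABA·ACA·BCD·ABA·AC·ACA·ABA·ACA·ACA·ABA·ACA·BCD·ABA·AC·ACA·ABA·ACA·ACA·ABA·ACA·BCD·ABA·AC·ACA·ABA·ACA
    A ↦ ACA
    B ↦ BCD
    C ↦ ABA
    D ↦ AC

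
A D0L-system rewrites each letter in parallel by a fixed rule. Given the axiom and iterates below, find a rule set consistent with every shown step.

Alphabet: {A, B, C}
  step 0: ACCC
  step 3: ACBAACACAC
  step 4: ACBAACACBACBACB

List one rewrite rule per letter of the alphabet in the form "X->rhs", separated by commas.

A->AC, B->A, C->B

  step 3 ⇒ step 4: ACBAACACAC ⇒ AC·B·A·AC·AC·B·AC·B·AC·B
    A ↦ AC
    B ↦ A
    C ↦ B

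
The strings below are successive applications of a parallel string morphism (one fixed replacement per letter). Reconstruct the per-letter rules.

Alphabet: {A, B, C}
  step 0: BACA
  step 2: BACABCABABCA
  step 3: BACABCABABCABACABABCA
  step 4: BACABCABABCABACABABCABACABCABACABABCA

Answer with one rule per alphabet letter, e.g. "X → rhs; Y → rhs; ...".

  step 3 ⇒ step 4: BACABCABABCABACABABCA ⇒ BA·CA·B·CA·BA·B·CA·BA·CA·BA·B·CA·BA·CA·B·CA·BA·CA·BA·B·CA
    A ↦ CA
    B ↦ BA
    C ↦ B

A->CA, B->BA, C->B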